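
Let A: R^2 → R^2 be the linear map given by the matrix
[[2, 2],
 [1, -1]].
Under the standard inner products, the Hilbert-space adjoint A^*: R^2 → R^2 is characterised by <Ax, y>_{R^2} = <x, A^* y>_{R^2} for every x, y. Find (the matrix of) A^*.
A^* = A^T =
[[2, 1],
 [2, -1]]

For real matrices with standard dot products, the defining identity <Ax, y> = <x, A^* y> gives (Ax)^T y = x^T (A^*) y, i.e. x^T A^T y = x^T (A^*) y. Since this holds for all x, y, we must have A^* = A^T. Therefore
A^* =
[[2, 1],
 [2, -1]].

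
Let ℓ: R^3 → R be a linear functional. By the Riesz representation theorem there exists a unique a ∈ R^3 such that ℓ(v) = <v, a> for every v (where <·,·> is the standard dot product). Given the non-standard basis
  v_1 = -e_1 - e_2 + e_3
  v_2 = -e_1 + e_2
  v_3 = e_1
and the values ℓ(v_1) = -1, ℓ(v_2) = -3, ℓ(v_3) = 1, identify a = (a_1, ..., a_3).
a = (1, -2, -2)

Write a = (a_1, ..., a_3) in the standard basis. For each basis vector v_i, ℓ(v_i) = <v_i, a> is a linear equation in the a_j's. Collect the n equations into a matrix system V a = ℓ, where row i of V is v_i (expressed in the standard basis). Since V is invertible (lower-triangular with 1s on the diagonal, up to permutation), solve by back-substitution:
  V =
[[-1, -1, 1],
 [-1, 1, 0],
 [1, 0, 0]]
  V a = (-1, -3, 1)
Solving gives a = (1, -2, -2).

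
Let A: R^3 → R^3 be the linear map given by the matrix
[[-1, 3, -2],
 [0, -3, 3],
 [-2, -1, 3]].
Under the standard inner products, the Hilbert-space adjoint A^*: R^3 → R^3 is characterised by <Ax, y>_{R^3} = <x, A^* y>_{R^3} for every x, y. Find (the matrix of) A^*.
A^* = A^T =
[[-1, 0, -2],
 [3, -3, -1],
 [-2, 3, 3]]

For real matrices with standard dot products, the defining identity <Ax, y> = <x, A^* y> gives (Ax)^T y = x^T (A^*) y, i.e. x^T A^T y = x^T (A^*) y. Since this holds for all x, y, we must have A^* = A^T. Therefore
A^* =
[[-1, 0, -2],
 [3, -3, -1],
 [-2, 3, 3]].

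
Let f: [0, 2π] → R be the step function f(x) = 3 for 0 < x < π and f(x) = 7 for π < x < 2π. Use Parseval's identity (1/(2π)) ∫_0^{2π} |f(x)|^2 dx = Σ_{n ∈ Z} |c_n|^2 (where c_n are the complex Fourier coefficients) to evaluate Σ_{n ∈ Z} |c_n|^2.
Σ |c_n|^2 = 29

Parseval equates the L^2 energy of f (normalised by 1/(2π)) with the ℓ^2 sum of its Fourier coefficients: (1/(2π)) ∫_0^{2π} |f|^2 = Σ |c_n|^2.
Compute the left side: (1/(2π)) [∫_0^π 3^2 dx + ∫_π^{2π} 7^2 dx] = (1/(2π)) · (9π + 49π) = (9 + 49)/2 = 29.
So Σ_{n ∈ Z} |c_n|^2 = 29.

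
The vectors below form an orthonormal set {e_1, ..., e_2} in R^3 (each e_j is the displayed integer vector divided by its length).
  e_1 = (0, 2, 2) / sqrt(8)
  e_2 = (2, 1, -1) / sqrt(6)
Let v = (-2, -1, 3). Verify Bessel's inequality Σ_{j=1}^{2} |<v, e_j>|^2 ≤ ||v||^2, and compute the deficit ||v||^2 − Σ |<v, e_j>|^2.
Σ |<v, e_j>|^2 = 38/3; ||v||^2 = 14; deficit = 4/3

Write each e_j = u_j / sqrt(<u_j, u_j>) where u_j is the displayed integer vector. Then <v, e_j> = <v, u_j> / sqrt(<u_j, u_j>), so |<v, e_j>|^2 = <v, u_j>^2 / <u_j, u_j>.
Coefficients: <v, e_1> = 4/sqrt(8), <v, e_2> = -8/sqrt(6).
Square and sum: Σ |<v, e_j>|^2 = 38/3.
Compute ||v||^2 = v·v = 14.
Deficit = 14 − 38/3 = 4/3 ≥ 0, confirming Bessel's inequality. (The deficit equals ||v − Σ <v,e_j> e_j||^2, the squared distance from v to span{e_j}.)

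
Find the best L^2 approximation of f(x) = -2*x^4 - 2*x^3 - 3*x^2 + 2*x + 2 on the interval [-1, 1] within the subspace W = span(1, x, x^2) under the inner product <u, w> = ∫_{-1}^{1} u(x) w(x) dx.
g(x) = -33*x^2/7 + 4*x/5 + 76/35

The best approximation g ∈ W is the orthogonal projection of f onto W. Writing g = a_0 + a_1 x + a_2 x^2, the coefficients solve the normal equations G · a = b where
  G_{ij} = <φ_i, φ_j> and b_i = <f, φ_i>, with φ_0 = 1, φ_1 = x, φ_2 = x^2.
G =
  [2, 0, 2/3]
  [0, 2/3, 0]
  [2/3, 0, 2/5],
b = (6/5, 8/15, -46/105).
Solving gives a_0 = 76/35, a_1 = 4/5, a_2 = -33/7, so
  g(x) = -33*x^2/7 + 4*x/5 + 76/35.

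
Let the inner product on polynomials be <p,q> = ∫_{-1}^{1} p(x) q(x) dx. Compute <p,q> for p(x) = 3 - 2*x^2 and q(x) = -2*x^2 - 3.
<p,q> = -82/5

Expand the product: p(x)·q(x) = 4*x^4 - 9.
∫_{-1}^{1} of each monomial x^k gives [2/(k+1) if k even, 0 if k odd]. Integrating term-by-term (or equivalently evaluating the antiderivative F(x) = 4*x^5/5 - 9*x at the endpoints):
  F(1) − F(−1) = -41/5 − (41/5) = -82/5.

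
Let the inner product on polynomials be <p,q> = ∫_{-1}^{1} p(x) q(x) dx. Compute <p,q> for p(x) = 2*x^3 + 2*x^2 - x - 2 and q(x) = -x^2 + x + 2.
<p,q> = -14/3

Expand the product: p(x)·q(x) = -2*x^5 + 7*x^3 + 5*x^2 - 4*x - 4.
∫_{-1}^{1} of each monomial x^k gives [2/(k+1) if k even, 0 if k odd]. Integrating term-by-term (or equivalently evaluating the antiderivative F(x) = -x^6/3 + 7*x^4/4 + 5*x^3/3 - 2*x^2 - 4*x at the endpoints):
  F(1) − F(−1) = -35/12 − (7/4) = -14/3.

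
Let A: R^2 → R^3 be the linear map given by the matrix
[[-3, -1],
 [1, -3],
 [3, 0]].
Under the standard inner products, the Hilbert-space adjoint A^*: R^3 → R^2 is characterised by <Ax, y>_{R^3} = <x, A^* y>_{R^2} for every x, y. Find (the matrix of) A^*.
A^* = A^T =
[[-3, 1, 3],
 [-1, -3, 0]]

For real matrices with standard dot products, the defining identity <Ax, y> = <x, A^* y> gives (Ax)^T y = x^T (A^*) y, i.e. x^T A^T y = x^T (A^*) y. Since this holds for all x, y, we must have A^* = A^T. Therefore
A^* =
[[-3, 1, 3],
 [-1, -3, 0]].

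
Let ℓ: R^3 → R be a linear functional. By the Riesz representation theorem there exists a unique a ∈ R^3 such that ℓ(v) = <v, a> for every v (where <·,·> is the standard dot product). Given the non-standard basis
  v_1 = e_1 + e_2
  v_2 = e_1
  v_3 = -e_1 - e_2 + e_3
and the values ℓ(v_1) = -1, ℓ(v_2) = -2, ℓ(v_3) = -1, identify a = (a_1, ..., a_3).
a = (-2, 1, -2)

Write a = (a_1, ..., a_3) in the standard basis. For each basis vector v_i, ℓ(v_i) = <v_i, a> is a linear equation in the a_j's. Collect the n equations into a matrix system V a = ℓ, where row i of V is v_i (expressed in the standard basis). Since V is invertible (lower-triangular with 1s on the diagonal, up to permutation), solve by back-substitution:
  V =
[[1, 1, 0],
 [1, 0, 0],
 [-1, -1, 1]]
  V a = (-1, -2, -1)
Solving gives a = (-2, 1, -2).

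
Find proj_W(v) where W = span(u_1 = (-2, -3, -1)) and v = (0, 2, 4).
proj_W(v) = (10/7, 15/7, 5/7)

Set up U = [u_1 | ... | u_1] ∈ R^(3×1). The projector onto W = col(U) is P = U (U^T U)^(-1) U^T.
Compute U^T U =
  [14],
and U^T v = (-10).
Solve U^T U · c = U^T v for the coefficients: c = (-5/7). The projection is proj_W(v) = U c.
Check: (v - proj_W(v)) · u_1 = 0  (should be 0).
Result: proj_W(v) = (10/7, 15/7, 5/7).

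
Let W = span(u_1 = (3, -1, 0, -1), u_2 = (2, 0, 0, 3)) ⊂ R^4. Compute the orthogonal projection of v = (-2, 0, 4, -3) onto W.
proj_W(v) = (-2, 0, 0, -3)

Set up U = [u_1 | ... | u_2] ∈ R^(4×2). The projector onto W = col(U) is P = U (U^T U)^(-1) U^T.
Compute U^T U =
  [11, 3]
  [3, 13],
and U^T v = (-3, -13).
Solve U^T U · c = U^T v for the coefficients: c = (0, -1). The projection is proj_W(v) = U c.
Check: (v - proj_W(v)) · u_1 = 0  (should be 0).
Check: (v - proj_W(v)) · u_2 = 0  (should be 0).
Result: proj_W(v) = (-2, 0, 0, -3).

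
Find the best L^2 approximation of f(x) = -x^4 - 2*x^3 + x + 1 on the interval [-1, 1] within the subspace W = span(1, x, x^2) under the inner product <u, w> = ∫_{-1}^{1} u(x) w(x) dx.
g(x) = -6*x^2/7 - x/5 + 38/35

The best approximation g ∈ W is the orthogonal projection of f onto W. Writing g = a_0 + a_1 x + a_2 x^2, the coefficients solve the normal equations G · a = b where
  G_{ij} = <φ_i, φ_j> and b_i = <f, φ_i>, with φ_0 = 1, φ_1 = x, φ_2 = x^2.
G =
  [2, 0, 2/3]
  [0, 2/3, 0]
  [2/3, 0, 2/5],
b = (8/5, -2/15, 8/21).
Solving gives a_0 = 38/35, a_1 = -1/5, a_2 = -6/7, so
  g(x) = -6*x^2/7 - x/5 + 38/35.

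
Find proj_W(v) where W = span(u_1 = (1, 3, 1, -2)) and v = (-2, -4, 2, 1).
proj_W(v) = (-14/15, -14/5, -14/15, 28/15)

Set up U = [u_1 | ... | u_1] ∈ R^(4×1). The projector onto W = col(U) is P = U (U^T U)^(-1) U^T.
Compute U^T U =
  [15],
and U^T v = (-14).
Solve U^T U · c = U^T v for the coefficients: c = (-14/15). The projection is proj_W(v) = U c.
Check: (v - proj_W(v)) · u_1 = 0  (should be 0).
Result: proj_W(v) = (-14/15, -14/5, -14/15, 28/15).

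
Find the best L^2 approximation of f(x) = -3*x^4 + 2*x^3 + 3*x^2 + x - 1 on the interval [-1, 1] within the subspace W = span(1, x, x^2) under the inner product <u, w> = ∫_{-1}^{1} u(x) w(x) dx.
g(x) = 3*x^2/7 + 11*x/5 - 26/35

The best approximation g ∈ W is the orthogonal projection of f onto W. Writing g = a_0 + a_1 x + a_2 x^2, the coefficients solve the normal equations G · a = b where
  G_{ij} = <φ_i, φ_j> and b_i = <f, φ_i>, with φ_0 = 1, φ_1 = x, φ_2 = x^2.
G =
  [2, 0, 2/3]
  [0, 2/3, 0]
  [2/3, 0, 2/5],
b = (-6/5, 22/15, -34/105).
Solving gives a_0 = -26/35, a_1 = 11/5, a_2 = 3/7, so
  g(x) = 3*x^2/7 + 11*x/5 - 26/35.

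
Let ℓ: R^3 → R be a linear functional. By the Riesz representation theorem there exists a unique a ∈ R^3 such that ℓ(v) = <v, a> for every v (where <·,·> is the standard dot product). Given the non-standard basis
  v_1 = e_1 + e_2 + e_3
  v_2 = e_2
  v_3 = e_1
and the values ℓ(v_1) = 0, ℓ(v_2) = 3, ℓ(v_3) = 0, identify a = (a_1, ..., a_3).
a = (0, 3, -3)

Write a = (a_1, ..., a_3) in the standard basis. For each basis vector v_i, ℓ(v_i) = <v_i, a> is a linear equation in the a_j's. Collect the n equations into a matrix system V a = ℓ, where row i of V is v_i (expressed in the standard basis). Since V is invertible (lower-triangular with 1s on the diagonal, up to permutation), solve by back-substitution:
  V =
[[1, 1, 1],
 [0, 1, 0],
 [1, 0, 0]]
  V a = (0, 3, 0)
Solving gives a = (0, 3, -3).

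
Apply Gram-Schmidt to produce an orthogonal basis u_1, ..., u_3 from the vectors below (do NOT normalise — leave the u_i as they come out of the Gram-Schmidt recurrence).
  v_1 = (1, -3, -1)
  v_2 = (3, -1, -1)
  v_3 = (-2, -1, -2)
Orthogonal basis:
  u_1 = (1, -3, -1)
  u_2 = (26/11, 10/11, -4/11)
  u_3 = (-1/2, 1/2, -2)

Apply the Gram-Schmidt recurrence
  u_1 = v_1
  u_i = v_i − Σ_{j<i} ((v_i · u_j) / (u_j · u_j)) · u_j.

Step by step this gives:
  u_1 = (1, -3, -1)
  u_2 = (26/11, 10/11, -4/11)
  u_3 = (-1/2, 1/2, -2)

Orthogonality check:
  u_2 · u_1 = 0 (should be 0)
  u_3 · u_1 = 0 (should be 0)
  u_3 · u_2 = 0 (should be 0)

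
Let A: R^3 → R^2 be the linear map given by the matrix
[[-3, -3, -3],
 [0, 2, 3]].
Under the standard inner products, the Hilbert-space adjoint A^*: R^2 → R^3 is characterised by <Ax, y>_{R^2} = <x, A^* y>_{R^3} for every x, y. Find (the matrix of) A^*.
A^* = A^T =
[[-3, 0],
 [-3, 2],
 [-3, 3]]

For real matrices with standard dot products, the defining identity <Ax, y> = <x, A^* y> gives (Ax)^T y = x^T (A^*) y, i.e. x^T A^T y = x^T (A^*) y. Since this holds for all x, y, we must have A^* = A^T. Therefore
A^* =
[[-3, 0],
 [-3, 2],
 [-3, 3]].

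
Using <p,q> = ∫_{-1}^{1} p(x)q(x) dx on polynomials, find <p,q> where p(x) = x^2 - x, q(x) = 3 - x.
<p,q> = 8/3

Expand the product: p(x)·q(x) = -x^3 + 4*x^2 - 3*x.
∫_{-1}^{1} of each monomial x^k gives [2/(k+1) if k even, 0 if k odd]. Integrating term-by-term (or equivalently evaluating the antiderivative F(x) = -x^4/4 + 4*x^3/3 - 3*x^2/2 at the endpoints):
  F(1) − F(−1) = -5/12 − (-37/12) = 8/3.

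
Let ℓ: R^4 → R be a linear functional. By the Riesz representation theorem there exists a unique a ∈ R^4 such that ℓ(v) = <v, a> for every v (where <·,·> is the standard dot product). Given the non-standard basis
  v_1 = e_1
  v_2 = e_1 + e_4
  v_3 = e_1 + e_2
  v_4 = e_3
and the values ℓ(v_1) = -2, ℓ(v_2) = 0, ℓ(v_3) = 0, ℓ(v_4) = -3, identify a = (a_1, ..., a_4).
a = (-2, 2, -3, 2)

Write a = (a_1, ..., a_4) in the standard basis. For each basis vector v_i, ℓ(v_i) = <v_i, a> is a linear equation in the a_j's. Collect the n equations into a matrix system V a = ℓ, where row i of V is v_i (expressed in the standard basis). Since V is invertible (lower-triangular with 1s on the diagonal, up to permutation), solve by back-substitution:
  V =
[[1, 0, 0, 0],
 [1, 0, 0, 1],
 [1, 1, 0, 0],
 [0, 0, 1, 0]]
  V a = (-2, 0, 0, -3)
Solving gives a = (-2, 2, -3, 2).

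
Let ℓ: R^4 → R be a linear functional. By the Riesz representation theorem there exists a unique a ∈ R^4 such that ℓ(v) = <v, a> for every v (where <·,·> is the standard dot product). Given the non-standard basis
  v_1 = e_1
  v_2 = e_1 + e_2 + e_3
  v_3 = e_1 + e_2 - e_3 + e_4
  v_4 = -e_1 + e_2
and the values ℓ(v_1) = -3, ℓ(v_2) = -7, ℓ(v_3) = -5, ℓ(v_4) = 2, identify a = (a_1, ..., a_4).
a = (-3, -1, -3, -4)

Write a = (a_1, ..., a_4) in the standard basis. For each basis vector v_i, ℓ(v_i) = <v_i, a> is a linear equation in the a_j's. Collect the n equations into a matrix system V a = ℓ, where row i of V is v_i (expressed in the standard basis). Since V is invertible (lower-triangular with 1s on the diagonal, up to permutation), solve by back-substitution:
  V =
[[1, 0, 0, 0],
 [1, 1, 1, 0],
 [1, 1, -1, 1],
 [-1, 1, 0, 0]]
  V a = (-3, -7, -5, 2)
Solving gives a = (-3, -1, -3, -4).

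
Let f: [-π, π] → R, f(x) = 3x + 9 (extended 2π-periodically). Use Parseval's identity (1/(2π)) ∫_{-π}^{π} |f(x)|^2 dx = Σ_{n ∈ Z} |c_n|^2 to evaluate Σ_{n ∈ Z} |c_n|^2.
Σ |c_n|^2 = 3π^2 + 81

Expand and integrate term by term over [-π, π]:
  ∫ (3x)^2 dx = 9·(2π^3/3); ∫ 2·3·(9)·x dx = 0 (odd integrand); ∫ 9^2 dx = 81·2π.
So (1/(2π)) ∫_{-π}^{π} (3x + 9)^2 dx = 9π^2/3 + 81 = 3π^2 + 81.
Parseval ⇒ Σ |c_n|^2 = 3π^2 + 81.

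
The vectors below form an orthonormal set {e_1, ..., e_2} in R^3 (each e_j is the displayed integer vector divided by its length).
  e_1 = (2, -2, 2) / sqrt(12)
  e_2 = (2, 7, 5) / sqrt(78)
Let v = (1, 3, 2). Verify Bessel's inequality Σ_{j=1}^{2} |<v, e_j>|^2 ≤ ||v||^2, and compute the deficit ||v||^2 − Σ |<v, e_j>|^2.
Σ |<v, e_j>|^2 = 363/26; ||v||^2 = 14; deficit = 1/26

Write each e_j = u_j / sqrt(<u_j, u_j>) where u_j is the displayed integer vector. Then <v, e_j> = <v, u_j> / sqrt(<u_j, u_j>), so |<v, e_j>|^2 = <v, u_j>^2 / <u_j, u_j>.
Coefficients: <v, e_1> = 0/sqrt(12), <v, e_2> = 33/sqrt(78).
Square and sum: Σ |<v, e_j>|^2 = 363/26.
Compute ||v||^2 = v·v = 14.
Deficit = 14 − 363/26 = 1/26 ≥ 0, confirming Bessel's inequality. (The deficit equals ||v − Σ <v,e_j> e_j||^2, the squared distance from v to span{e_j}.)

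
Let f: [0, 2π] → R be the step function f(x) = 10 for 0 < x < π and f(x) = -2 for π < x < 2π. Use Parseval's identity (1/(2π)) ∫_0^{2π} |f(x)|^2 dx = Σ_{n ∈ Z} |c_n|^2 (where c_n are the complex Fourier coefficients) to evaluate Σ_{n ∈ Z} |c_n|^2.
Σ |c_n|^2 = 52

Parseval equates the L^2 energy of f (normalised by 1/(2π)) with the ℓ^2 sum of its Fourier coefficients: (1/(2π)) ∫_0^{2π} |f|^2 = Σ |c_n|^2.
Compute the left side: (1/(2π)) [∫_0^π 10^2 dx + ∫_π^{2π} (-2)^2 dx] = (1/(2π)) · (100π + 4π) = (100 + 4)/2 = 52.
So Σ_{n ∈ Z} |c_n|^2 = 52.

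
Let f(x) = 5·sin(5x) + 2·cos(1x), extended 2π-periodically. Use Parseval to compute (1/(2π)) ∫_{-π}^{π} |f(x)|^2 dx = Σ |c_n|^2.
Σ |c_n|^2 = 29/2

Expand |f|^2 and use orthogonality of {sin(nx), cos(mx)} on [-π, π]:
  ∫_{-π}^{π} sin(nx)^2 dx = π, ∫ cos(mx)^2 dx = π, and cross terms integrate to 0.
So ∫_{-π}^{π} f(x)^2 dx = 5^2 · π + 2^2 · π = (25 + 4)π.
Divide by 2π: (25 + 4)/2 = 29/2.
By Parseval, this equals Σ |c_n|^2.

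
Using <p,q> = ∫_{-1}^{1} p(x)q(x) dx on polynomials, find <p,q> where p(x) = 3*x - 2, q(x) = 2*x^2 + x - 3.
<p,q> = 34/3

Expand the product: p(x)·q(x) = 6*x^3 - x^2 - 11*x + 6.
∫_{-1}^{1} of each monomial x^k gives [2/(k+1) if k even, 0 if k odd]. Integrating term-by-term (or equivalently evaluating the antiderivative F(x) = 3*x^4/2 - x^3/3 - 11*x^2/2 + 6*x at the endpoints):
  F(1) − F(−1) = 5/3 − (-29/3) = 34/3.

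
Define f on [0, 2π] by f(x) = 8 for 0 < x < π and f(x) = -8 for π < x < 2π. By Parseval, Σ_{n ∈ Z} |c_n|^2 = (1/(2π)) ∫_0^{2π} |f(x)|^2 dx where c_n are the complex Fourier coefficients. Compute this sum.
Σ |c_n|^2 = 64

Parseval equates the L^2 energy of f (normalised by 1/(2π)) with the ℓ^2 sum of its Fourier coefficients: (1/(2π)) ∫_0^{2π} |f|^2 = Σ |c_n|^2.
Compute the left side: (1/(2π)) [∫_0^π 8^2 dx + ∫_π^{2π} (-8)^2 dx] = (1/(2π)) · (64π + 64π) = (64 + 64)/2 = 64.
So Σ_{n ∈ Z} |c_n|^2 = 64.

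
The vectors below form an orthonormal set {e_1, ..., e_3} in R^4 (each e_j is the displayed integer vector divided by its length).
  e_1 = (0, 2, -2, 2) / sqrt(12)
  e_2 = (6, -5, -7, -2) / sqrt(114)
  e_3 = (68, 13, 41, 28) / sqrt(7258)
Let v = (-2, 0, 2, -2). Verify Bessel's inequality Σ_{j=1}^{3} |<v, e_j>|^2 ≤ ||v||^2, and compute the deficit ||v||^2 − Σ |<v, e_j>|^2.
Σ |<v, e_j>|^2 = 2148/191; ||v||^2 = 12; deficit = 144/191

Write each e_j = u_j / sqrt(<u_j, u_j>) where u_j is the displayed integer vector. Then <v, e_j> = <v, u_j> / sqrt(<u_j, u_j>), so |<v, e_j>|^2 = <v, u_j>^2 / <u_j, u_j>.
Coefficients: <v, e_1> = -8/sqrt(12), <v, e_2> = -22/sqrt(114), <v, e_3> = -110/sqrt(7258).
Square and sum: Σ |<v, e_j>|^2 = 2148/191.
Compute ||v||^2 = v·v = 12.
Deficit = 12 − 2148/191 = 144/191 ≥ 0, confirming Bessel's inequality. (The deficit equals ||v − Σ <v,e_j> e_j||^2, the squared distance from v to span{e_j}.)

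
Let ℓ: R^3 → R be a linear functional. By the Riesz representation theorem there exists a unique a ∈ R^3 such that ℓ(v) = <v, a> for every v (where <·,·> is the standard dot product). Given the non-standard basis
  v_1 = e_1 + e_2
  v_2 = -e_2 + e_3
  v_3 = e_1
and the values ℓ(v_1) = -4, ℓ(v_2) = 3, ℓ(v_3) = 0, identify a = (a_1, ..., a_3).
a = (0, -4, -1)

Write a = (a_1, ..., a_3) in the standard basis. For each basis vector v_i, ℓ(v_i) = <v_i, a> is a linear equation in the a_j's. Collect the n equations into a matrix system V a = ℓ, where row i of V is v_i (expressed in the standard basis). Since V is invertible (lower-triangular with 1s on the diagonal, up to permutation), solve by back-substitution:
  V =
[[1, 1, 0],
 [0, -1, 1],
 [1, 0, 0]]
  V a = (-4, 3, 0)
Solving gives a = (0, -4, -1).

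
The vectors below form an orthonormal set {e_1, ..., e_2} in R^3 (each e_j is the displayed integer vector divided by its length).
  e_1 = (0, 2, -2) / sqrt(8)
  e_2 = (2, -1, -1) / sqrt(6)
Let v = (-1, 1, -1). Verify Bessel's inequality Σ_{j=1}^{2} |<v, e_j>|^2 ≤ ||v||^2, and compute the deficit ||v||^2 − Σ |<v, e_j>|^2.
Σ |<v, e_j>|^2 = 8/3; ||v||^2 = 3; deficit = 1/3

Write each e_j = u_j / sqrt(<u_j, u_j>) where u_j is the displayed integer vector. Then <v, e_j> = <v, u_j> / sqrt(<u_j, u_j>), so |<v, e_j>|^2 = <v, u_j>^2 / <u_j, u_j>.
Coefficients: <v, e_1> = 4/sqrt(8), <v, e_2> = -2/sqrt(6).
Square and sum: Σ |<v, e_j>|^2 = 8/3.
Compute ||v||^2 = v·v = 3.
Deficit = 3 − 8/3 = 1/3 ≥ 0, confirming Bessel's inequality. (The deficit equals ||v − Σ <v,e_j> e_j||^2, the squared distance from v to span{e_j}.)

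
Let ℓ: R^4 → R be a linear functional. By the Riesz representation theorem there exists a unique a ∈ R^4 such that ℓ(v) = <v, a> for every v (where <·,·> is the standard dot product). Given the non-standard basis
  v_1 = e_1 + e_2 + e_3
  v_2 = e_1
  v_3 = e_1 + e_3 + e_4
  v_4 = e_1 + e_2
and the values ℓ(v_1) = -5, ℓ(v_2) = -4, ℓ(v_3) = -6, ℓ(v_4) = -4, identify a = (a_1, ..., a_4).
a = (-4, 0, -1, -1)

Write a = (a_1, ..., a_4) in the standard basis. For each basis vector v_i, ℓ(v_i) = <v_i, a> is a linear equation in the a_j's. Collect the n equations into a matrix system V a = ℓ, where row i of V is v_i (expressed in the standard basis). Since V is invertible (lower-triangular with 1s on the diagonal, up to permutation), solve by back-substitution:
  V =
[[1, 1, 1, 0],
 [1, 0, 0, 0],
 [1, 0, 1, 1],
 [1, 1, 0, 0]]
  V a = (-5, -4, -6, -4)
Solving gives a = (-4, 0, -1, -1).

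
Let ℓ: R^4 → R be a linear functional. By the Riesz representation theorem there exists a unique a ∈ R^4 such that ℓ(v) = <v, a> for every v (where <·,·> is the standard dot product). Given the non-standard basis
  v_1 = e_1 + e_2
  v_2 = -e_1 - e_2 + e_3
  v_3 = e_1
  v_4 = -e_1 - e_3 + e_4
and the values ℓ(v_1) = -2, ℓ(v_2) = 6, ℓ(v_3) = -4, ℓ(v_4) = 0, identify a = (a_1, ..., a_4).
a = (-4, 2, 4, 0)

Write a = (a_1, ..., a_4) in the standard basis. For each basis vector v_i, ℓ(v_i) = <v_i, a> is a linear equation in the a_j's. Collect the n equations into a matrix system V a = ℓ, where row i of V is v_i (expressed in the standard basis). Since V is invertible (lower-triangular with 1s on the diagonal, up to permutation), solve by back-substitution:
  V =
[[1, 1, 0, 0],
 [-1, -1, 1, 0],
 [1, 0, 0, 0],
 [-1, 0, -1, 1]]
  V a = (-2, 6, -4, 0)
Solving gives a = (-4, 2, 4, 0).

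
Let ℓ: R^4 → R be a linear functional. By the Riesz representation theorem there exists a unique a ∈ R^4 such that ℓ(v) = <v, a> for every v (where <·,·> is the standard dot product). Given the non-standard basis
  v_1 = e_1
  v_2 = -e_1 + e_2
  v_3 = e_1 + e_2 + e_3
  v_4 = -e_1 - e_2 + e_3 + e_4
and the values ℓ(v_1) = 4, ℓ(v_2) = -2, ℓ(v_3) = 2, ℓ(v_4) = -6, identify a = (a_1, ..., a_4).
a = (4, 2, -4, 4)

Write a = (a_1, ..., a_4) in the standard basis. For each basis vector v_i, ℓ(v_i) = <v_i, a> is a linear equation in the a_j's. Collect the n equations into a matrix system V a = ℓ, where row i of V is v_i (expressed in the standard basis). Since V is invertible (lower-triangular with 1s on the diagonal, up to permutation), solve by back-substitution:
  V =
[[1, 0, 0, 0],
 [-1, 1, 0, 0],
 [1, 1, 1, 0],
 [-1, -1, 1, 1]]
  V a = (4, -2, 2, -6)
Solving gives a = (4, 2, -4, 4).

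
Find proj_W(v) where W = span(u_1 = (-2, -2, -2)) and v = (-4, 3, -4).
proj_W(v) = (-5/3, -5/3, -5/3)

Set up U = [u_1 | ... | u_1] ∈ R^(3×1). The projector onto W = col(U) is P = U (U^T U)^(-1) U^T.
Compute U^T U =
  [12],
and U^T v = (10).
Solve U^T U · c = U^T v for the coefficients: c = (5/6). The projection is proj_W(v) = U c.
Check: (v - proj_W(v)) · u_1 = 0  (should be 0).
Result: proj_W(v) = (-5/3, -5/3, -5/3).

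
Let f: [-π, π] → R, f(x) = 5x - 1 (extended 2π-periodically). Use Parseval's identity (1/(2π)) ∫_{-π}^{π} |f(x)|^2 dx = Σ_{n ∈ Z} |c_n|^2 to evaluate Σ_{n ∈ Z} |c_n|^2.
Σ |c_n|^2 = 25π^2/3 + 1

Expand and integrate term by term over [-π, π]:
  ∫ (5x)^2 dx = 25·(2π^3/3); ∫ 2·5·(-1)·x dx = 0 (odd integrand); ∫ (-1)^2 dx = 1·2π.
So (1/(2π)) ∫_{-π}^{π} (5x - 1)^2 dx = 25π^2/3 + 1 = 25π^2/3 + 1.
Parseval ⇒ Σ |c_n|^2 = 25π^2/3 + 1.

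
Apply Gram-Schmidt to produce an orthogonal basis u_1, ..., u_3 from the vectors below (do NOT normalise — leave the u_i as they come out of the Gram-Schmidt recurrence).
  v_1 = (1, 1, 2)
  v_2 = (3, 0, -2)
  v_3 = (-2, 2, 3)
Orthogonal basis:
  u_1 = (1, 1, 2)
  u_2 = (19/6, 1/6, -5/3)
  u_3 = (-2/7, 8/7, -3/7)

Apply the Gram-Schmidt recurrence
  u_1 = v_1
  u_i = v_i − Σ_{j<i} ((v_i · u_j) / (u_j · u_j)) · u_j.

Step by step this gives:
  u_1 = (1, 1, 2)
  u_2 = (19/6, 1/6, -5/3)
  u_3 = (-2/7, 8/7, -3/7)

Orthogonality check:
  u_2 · u_1 = 0 (should be 0)
  u_3 · u_1 = 0 (should be 0)
  u_3 · u_2 = 0 (should be 0)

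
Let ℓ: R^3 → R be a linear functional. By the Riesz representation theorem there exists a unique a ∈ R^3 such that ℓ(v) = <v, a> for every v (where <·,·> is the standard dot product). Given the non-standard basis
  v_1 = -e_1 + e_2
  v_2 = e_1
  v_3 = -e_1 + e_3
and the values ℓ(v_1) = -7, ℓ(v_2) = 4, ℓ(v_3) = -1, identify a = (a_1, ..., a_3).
a = (4, -3, 3)

Write a = (a_1, ..., a_3) in the standard basis. For each basis vector v_i, ℓ(v_i) = <v_i, a> is a linear equation in the a_j's. Collect the n equations into a matrix system V a = ℓ, where row i of V is v_i (expressed in the standard basis). Since V is invertible (lower-triangular with 1s on the diagonal, up to permutation), solve by back-substitution:
  V =
[[-1, 1, 0],
 [1, 0, 0],
 [-1, 0, 1]]
  V a = (-7, 4, -1)
Solving gives a = (4, -3, 3).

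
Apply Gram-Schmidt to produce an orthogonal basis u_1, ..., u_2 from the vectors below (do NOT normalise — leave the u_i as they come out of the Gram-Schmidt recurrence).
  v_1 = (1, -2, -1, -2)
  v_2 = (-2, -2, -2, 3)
Orthogonal basis:
  u_1 = (1, -2, -1, -2)
  u_2 = (-9/5, -12/5, -11/5, 13/5)

Apply the Gram-Schmidt recurrence
  u_1 = v_1
  u_i = v_i − Σ_{j<i} ((v_i · u_j) / (u_j · u_j)) · u_j.

Step by step this gives:
  u_1 = (1, -2, -1, -2)
  u_2 = (-9/5, -12/5, -11/5, 13/5)

Orthogonality check:
  u_2 · u_1 = 0 (should be 0)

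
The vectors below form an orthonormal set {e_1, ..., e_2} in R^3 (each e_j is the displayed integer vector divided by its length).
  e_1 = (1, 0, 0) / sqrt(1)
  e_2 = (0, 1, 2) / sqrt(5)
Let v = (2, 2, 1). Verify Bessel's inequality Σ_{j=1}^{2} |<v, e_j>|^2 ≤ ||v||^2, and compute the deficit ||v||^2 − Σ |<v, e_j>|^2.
Σ |<v, e_j>|^2 = 36/5; ||v||^2 = 9; deficit = 9/5

Write each e_j = u_j / sqrt(<u_j, u_j>) where u_j is the displayed integer vector. Then <v, e_j> = <v, u_j> / sqrt(<u_j, u_j>), so |<v, e_j>|^2 = <v, u_j>^2 / <u_j, u_j>.
Coefficients: <v, e_1> = 2/sqrt(1), <v, e_2> = 4/sqrt(5).
Square and sum: Σ |<v, e_j>|^2 = 36/5.
Compute ||v||^2 = v·v = 9.
Deficit = 9 − 36/5 = 9/5 ≥ 0, confirming Bessel's inequality. (The deficit equals ||v − Σ <v,e_j> e_j||^2, the squared distance from v to span{e_j}.)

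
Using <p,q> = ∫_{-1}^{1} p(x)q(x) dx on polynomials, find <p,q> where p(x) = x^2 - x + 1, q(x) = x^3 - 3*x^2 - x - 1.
<p,q> = -28/5

Expand the product: p(x)·q(x) = x^5 - 4*x^4 + 3*x^3 - 3*x^2 - 1.
∫_{-1}^{1} of each monomial x^k gives [2/(k+1) if k even, 0 if k odd]. Integrating term-by-term (or equivalently evaluating the antiderivative F(x) = x^6/6 - 4*x^5/5 + 3*x^4/4 - x^3 - x at the endpoints):
  F(1) − F(−1) = -113/60 − (223/60) = -28/5.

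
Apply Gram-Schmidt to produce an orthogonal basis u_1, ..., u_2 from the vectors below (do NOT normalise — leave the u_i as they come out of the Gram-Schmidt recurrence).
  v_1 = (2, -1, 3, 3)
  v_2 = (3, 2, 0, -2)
Orthogonal basis:
  u_1 = (2, -1, 3, 3)
  u_2 = (73/23, 44/23, 6/23, -40/23)

Apply the Gram-Schmidt recurrence
  u_1 = v_1
  u_i = v_i − Σ_{j<i} ((v_i · u_j) / (u_j · u_j)) · u_j.

Step by step this gives:
  u_1 = (2, -1, 3, 3)
  u_2 = (73/23, 44/23, 6/23, -40/23)

Orthogonality check:
  u_2 · u_1 = 0 (should be 0)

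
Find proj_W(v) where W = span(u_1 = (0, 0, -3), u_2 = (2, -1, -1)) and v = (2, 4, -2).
proj_W(v) = (0, 0, -2)

Set up U = [u_1 | ... | u_2] ∈ R^(3×2). The projector onto W = col(U) is P = U (U^T U)^(-1) U^T.
Compute U^T U =
  [9, 3]
  [3, 6],
and U^T v = (6, 2).
Solve U^T U · c = U^T v for the coefficients: c = (2/3, 0). The projection is proj_W(v) = U c.
Check: (v - proj_W(v)) · u_1 = 0  (should be 0).
Check: (v - proj_W(v)) · u_2 = 0  (should be 0).
Result: proj_W(v) = (0, 0, -2).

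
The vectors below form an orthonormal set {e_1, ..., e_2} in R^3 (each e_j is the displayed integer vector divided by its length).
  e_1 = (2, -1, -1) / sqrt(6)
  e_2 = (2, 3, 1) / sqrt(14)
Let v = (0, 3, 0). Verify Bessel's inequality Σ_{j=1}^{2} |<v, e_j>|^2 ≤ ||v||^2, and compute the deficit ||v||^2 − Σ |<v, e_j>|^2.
Σ |<v, e_j>|^2 = 51/7; ||v||^2 = 9; deficit = 12/7

Write each e_j = u_j / sqrt(<u_j, u_j>) where u_j is the displayed integer vector. Then <v, e_j> = <v, u_j> / sqrt(<u_j, u_j>), so |<v, e_j>|^2 = <v, u_j>^2 / <u_j, u_j>.
Coefficients: <v, e_1> = -3/sqrt(6), <v, e_2> = 9/sqrt(14).
Square and sum: Σ |<v, e_j>|^2 = 51/7.
Compute ||v||^2 = v·v = 9.
Deficit = 9 − 51/7 = 12/7 ≥ 0, confirming Bessel's inequality. (The deficit equals ||v − Σ <v,e_j> e_j||^2, the squared distance from v to span{e_j}.)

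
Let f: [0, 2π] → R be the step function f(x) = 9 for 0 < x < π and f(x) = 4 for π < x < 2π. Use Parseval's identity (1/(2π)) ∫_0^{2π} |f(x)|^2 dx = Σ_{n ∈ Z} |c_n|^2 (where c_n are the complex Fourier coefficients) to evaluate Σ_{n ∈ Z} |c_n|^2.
Σ |c_n|^2 = 97/2

Parseval equates the L^2 energy of f (normalised by 1/(2π)) with the ℓ^2 sum of its Fourier coefficients: (1/(2π)) ∫_0^{2π} |f|^2 = Σ |c_n|^2.
Compute the left side: (1/(2π)) [∫_0^π 9^2 dx + ∫_π^{2π} 4^2 dx] = (1/(2π)) · (81π + 16π) = (81 + 16)/2 = 97/2.
So Σ_{n ∈ Z} |c_n|^2 = 97/2.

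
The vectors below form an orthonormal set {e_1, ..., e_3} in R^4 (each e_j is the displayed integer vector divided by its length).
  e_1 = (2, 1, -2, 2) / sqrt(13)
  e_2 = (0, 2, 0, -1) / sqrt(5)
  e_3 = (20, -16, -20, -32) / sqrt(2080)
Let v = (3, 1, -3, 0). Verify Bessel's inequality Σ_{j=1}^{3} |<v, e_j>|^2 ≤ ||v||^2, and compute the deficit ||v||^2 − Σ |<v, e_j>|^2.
Σ |<v, e_j>|^2 = 19; ||v||^2 = 19; deficit = 0

Write each e_j = u_j / sqrt(<u_j, u_j>) where u_j is the displayed integer vector. Then <v, e_j> = <v, u_j> / sqrt(<u_j, u_j>), so |<v, e_j>|^2 = <v, u_j>^2 / <u_j, u_j>.
Coefficients: <v, e_1> = 13/sqrt(13), <v, e_2> = 2/sqrt(5), <v, e_3> = 104/sqrt(2080).
Square and sum: Σ |<v, e_j>|^2 = 19.
Compute ||v||^2 = v·v = 19.
Deficit = 19 − 19 = 0 ≥ 0, confirming Bessel's inequality. (The deficit equals ||v − Σ <v,e_j> e_j||^2, the squared distance from v to span{e_j}.)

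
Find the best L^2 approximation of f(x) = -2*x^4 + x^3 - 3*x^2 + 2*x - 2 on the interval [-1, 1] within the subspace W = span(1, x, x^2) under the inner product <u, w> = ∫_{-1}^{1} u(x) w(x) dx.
g(x) = -33*x^2/7 + 13*x/5 - 64/35

The best approximation g ∈ W is the orthogonal projection of f onto W. Writing g = a_0 + a_1 x + a_2 x^2, the coefficients solve the normal equations G · a = b where
  G_{ij} = <φ_i, φ_j> and b_i = <f, φ_i>, with φ_0 = 1, φ_1 = x, φ_2 = x^2.
G =
  [2, 0, 2/3]
  [0, 2/3, 0]
  [2/3, 0, 2/5],
b = (-34/5, 26/15, -326/105).
Solving gives a_0 = -64/35, a_1 = 13/5, a_2 = -33/7, so
  g(x) = -33*x^2/7 + 13*x/5 - 64/35.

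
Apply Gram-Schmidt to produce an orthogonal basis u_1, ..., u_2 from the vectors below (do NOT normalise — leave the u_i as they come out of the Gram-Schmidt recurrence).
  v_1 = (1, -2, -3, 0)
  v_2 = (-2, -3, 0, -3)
Orthogonal basis:
  u_1 = (1, -2, -3, 0)
  u_2 = (-16/7, -17/7, 6/7, -3)

Apply the Gram-Schmidt recurrence
  u_1 = v_1
  u_i = v_i − Σ_{j<i} ((v_i · u_j) / (u_j · u_j)) · u_j.

Step by step this gives:
  u_1 = (1, -2, -3, 0)
  u_2 = (-16/7, -17/7, 6/7, -3)

Orthogonality check:
  u_2 · u_1 = 0 (should be 0)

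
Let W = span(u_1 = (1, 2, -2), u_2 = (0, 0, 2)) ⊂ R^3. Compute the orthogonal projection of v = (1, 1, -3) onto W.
proj_W(v) = (3/5, 6/5, -3)

Set up U = [u_1 | ... | u_2] ∈ R^(3×2). The projector onto W = col(U) is P = U (U^T U)^(-1) U^T.
Compute U^T U =
  [9, -4]
  [-4, 4],
and U^T v = (9, -6).
Solve U^T U · c = U^T v for the coefficients: c = (3/5, -9/10). The projection is proj_W(v) = U c.
Check: (v - proj_W(v)) · u_1 = 0  (should be 0).
Check: (v - proj_W(v)) · u_2 = 0  (should be 0).
Result: proj_W(v) = (3/5, 6/5, -3).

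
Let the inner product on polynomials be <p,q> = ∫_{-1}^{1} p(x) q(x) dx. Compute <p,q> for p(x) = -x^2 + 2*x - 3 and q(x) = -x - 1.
<p,q> = 16/3

Expand the product: p(x)·q(x) = x^3 - x^2 + x + 3.
∫_{-1}^{1} of each monomial x^k gives [2/(k+1) if k even, 0 if k odd]. Integrating term-by-term (or equivalently evaluating the antiderivative F(x) = x^4/4 - x^3/3 + x^2/2 + 3*x at the endpoints):
  F(1) − F(−1) = 41/12 − (-23/12) = 16/3.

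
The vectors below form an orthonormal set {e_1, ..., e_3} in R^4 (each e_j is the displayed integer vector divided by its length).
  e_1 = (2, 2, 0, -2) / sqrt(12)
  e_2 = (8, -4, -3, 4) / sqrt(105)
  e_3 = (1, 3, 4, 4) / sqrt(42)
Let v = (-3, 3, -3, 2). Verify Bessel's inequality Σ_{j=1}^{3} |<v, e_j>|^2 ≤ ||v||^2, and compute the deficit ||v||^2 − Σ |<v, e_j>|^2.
Σ |<v, e_j>|^2 = 73/15; ||v||^2 = 31; deficit = 392/15

Write each e_j = u_j / sqrt(<u_j, u_j>) where u_j is the displayed integer vector. Then <v, e_j> = <v, u_j> / sqrt(<u_j, u_j>), so |<v, e_j>|^2 = <v, u_j>^2 / <u_j, u_j>.
Coefficients: <v, e_1> = -4/sqrt(12), <v, e_2> = -19/sqrt(105), <v, e_3> = 2/sqrt(42).
Square and sum: Σ |<v, e_j>|^2 = 73/15.
Compute ||v||^2 = v·v = 31.
Deficit = 31 − 73/15 = 392/15 ≥ 0, confirming Bessel's inequality. (The deficit equals ||v − Σ <v,e_j> e_j||^2, the squared distance from v to span{e_j}.)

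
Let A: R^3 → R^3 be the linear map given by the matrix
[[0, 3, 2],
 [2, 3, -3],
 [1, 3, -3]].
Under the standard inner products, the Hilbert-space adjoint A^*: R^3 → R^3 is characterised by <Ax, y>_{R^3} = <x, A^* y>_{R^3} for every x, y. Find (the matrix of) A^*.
A^* = A^T =
[[0, 2, 1],
 [3, 3, 3],
 [2, -3, -3]]

For real matrices with standard dot products, the defining identity <Ax, y> = <x, A^* y> gives (Ax)^T y = x^T (A^*) y, i.e. x^T A^T y = x^T (A^*) y. Since this holds for all x, y, we must have A^* = A^T. Therefore
A^* =
[[0, 2, 1],
 [3, 3, 3],
 [2, -3, -3]].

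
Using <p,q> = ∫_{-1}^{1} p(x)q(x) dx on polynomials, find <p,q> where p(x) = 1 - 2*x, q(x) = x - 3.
<p,q> = -22/3

Expand the product: p(x)·q(x) = -2*x^2 + 7*x - 3.
∫_{-1}^{1} of each monomial x^k gives [2/(k+1) if k even, 0 if k odd]. Integrating term-by-term (or equivalently evaluating the antiderivative F(x) = -2*x^3/3 + 7*x^2/2 - 3*x at the endpoints):
  F(1) − F(−1) = -1/6 − (43/6) = -22/3.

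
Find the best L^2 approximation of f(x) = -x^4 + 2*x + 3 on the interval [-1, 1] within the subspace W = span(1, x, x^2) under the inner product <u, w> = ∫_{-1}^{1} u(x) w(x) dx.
g(x) = -6*x^2/7 + 2*x + 108/35

The best approximation g ∈ W is the orthogonal projection of f onto W. Writing g = a_0 + a_1 x + a_2 x^2, the coefficients solve the normal equations G · a = b where
  G_{ij} = <φ_i, φ_j> and b_i = <f, φ_i>, with φ_0 = 1, φ_1 = x, φ_2 = x^2.
G =
  [2, 0, 2/3]
  [0, 2/3, 0]
  [2/3, 0, 2/5],
b = (28/5, 4/3, 12/7).
Solving gives a_0 = 108/35, a_1 = 2, a_2 = -6/7, so
  g(x) = -6*x^2/7 + 2*x + 108/35.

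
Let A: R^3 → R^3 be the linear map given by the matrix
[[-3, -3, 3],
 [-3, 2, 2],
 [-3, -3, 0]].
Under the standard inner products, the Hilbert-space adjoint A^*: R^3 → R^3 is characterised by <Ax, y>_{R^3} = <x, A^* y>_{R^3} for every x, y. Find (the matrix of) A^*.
A^* = A^T =
[[-3, -3, -3],
 [-3, 2, -3],
 [3, 2, 0]]

For real matrices with standard dot products, the defining identity <Ax, y> = <x, A^* y> gives (Ax)^T y = x^T (A^*) y, i.e. x^T A^T y = x^T (A^*) y. Since this holds for all x, y, we must have A^* = A^T. Therefore
A^* =
[[-3, -3, -3],
 [-3, 2, -3],
 [3, 2, 0]].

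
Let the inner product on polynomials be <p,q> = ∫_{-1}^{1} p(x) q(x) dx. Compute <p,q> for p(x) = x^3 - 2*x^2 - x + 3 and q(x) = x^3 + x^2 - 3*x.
<p,q> = 66/35

Expand the product: p(x)·q(x) = x^6 - x^5 - 6*x^4 + 8*x^3 + 6*x^2 - 9*x.
∫_{-1}^{1} of each monomial x^k gives [2/(k+1) if k even, 0 if k odd]. Integrating term-by-term (or equivalently evaluating the antiderivative F(x) = x^7/7 - x^6/6 - 6*x^5/5 + 2*x^4 + 2*x^3 - 9*x^2/2 at the endpoints):
  F(1) − F(−1) = -181/105 − (-379/105) = 66/35.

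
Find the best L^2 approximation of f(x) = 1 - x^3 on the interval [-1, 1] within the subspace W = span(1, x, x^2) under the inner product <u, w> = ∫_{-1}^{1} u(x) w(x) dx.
g(x) = 1 - 3*x/5

The best approximation g ∈ W is the orthogonal projection of f onto W. Writing g = a_0 + a_1 x + a_2 x^2, the coefficients solve the normal equations G · a = b where
  G_{ij} = <φ_i, φ_j> and b_i = <f, φ_i>, with φ_0 = 1, φ_1 = x, φ_2 = x^2.
G =
  [2, 0, 2/3]
  [0, 2/3, 0]
  [2/3, 0, 2/5],
b = (2, -2/5, 2/3).
Solving gives a_0 = 1, a_1 = -3/5, a_2 = 0, so
  g(x) = 1 - 3*x/5.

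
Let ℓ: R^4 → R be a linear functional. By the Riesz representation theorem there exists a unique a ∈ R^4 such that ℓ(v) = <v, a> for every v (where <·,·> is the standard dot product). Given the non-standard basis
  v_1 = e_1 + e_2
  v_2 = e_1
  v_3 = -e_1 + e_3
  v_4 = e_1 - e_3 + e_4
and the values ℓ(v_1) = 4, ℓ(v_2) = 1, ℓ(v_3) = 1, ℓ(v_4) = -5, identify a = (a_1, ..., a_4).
a = (1, 3, 2, -4)

Write a = (a_1, ..., a_4) in the standard basis. For each basis vector v_i, ℓ(v_i) = <v_i, a> is a linear equation in the a_j's. Collect the n equations into a matrix system V a = ℓ, where row i of V is v_i (expressed in the standard basis). Since V is invertible (lower-triangular with 1s on the diagonal, up to permutation), solve by back-substitution:
  V =
[[1, 1, 0, 0],
 [1, 0, 0, 0],
 [-1, 0, 1, 0],
 [1, 0, -1, 1]]
  V a = (4, 1, 1, -5)
Solving gives a = (1, 3, 2, -4).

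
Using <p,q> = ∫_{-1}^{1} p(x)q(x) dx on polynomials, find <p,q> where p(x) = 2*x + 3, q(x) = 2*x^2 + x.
<p,q> = 16/3

Expand the product: p(x)·q(x) = 4*x^3 + 8*x^2 + 3*x.
∫_{-1}^{1} of each monomial x^k gives [2/(k+1) if k even, 0 if k odd]. Integrating term-by-term (or equivalently evaluating the antiderivative F(x) = x^4 + 8*x^3/3 + 3*x^2/2 at the endpoints):
  F(1) − F(−1) = 31/6 − (-1/6) = 16/3.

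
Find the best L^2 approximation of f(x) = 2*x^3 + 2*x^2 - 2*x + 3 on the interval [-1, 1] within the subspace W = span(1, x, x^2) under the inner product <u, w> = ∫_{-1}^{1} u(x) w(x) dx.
g(x) = 2*x^2 - 4*x/5 + 3

The best approximation g ∈ W is the orthogonal projection of f onto W. Writing g = a_0 + a_1 x + a_2 x^2, the coefficients solve the normal equations G · a = b where
  G_{ij} = <φ_i, φ_j> and b_i = <f, φ_i>, with φ_0 = 1, φ_1 = x, φ_2 = x^2.
G =
  [2, 0, 2/3]
  [0, 2/3, 0]
  [2/3, 0, 2/5],
b = (22/3, -8/15, 14/5).
Solving gives a_0 = 3, a_1 = -4/5, a_2 = 2, so
  g(x) = 2*x^2 - 4*x/5 + 3.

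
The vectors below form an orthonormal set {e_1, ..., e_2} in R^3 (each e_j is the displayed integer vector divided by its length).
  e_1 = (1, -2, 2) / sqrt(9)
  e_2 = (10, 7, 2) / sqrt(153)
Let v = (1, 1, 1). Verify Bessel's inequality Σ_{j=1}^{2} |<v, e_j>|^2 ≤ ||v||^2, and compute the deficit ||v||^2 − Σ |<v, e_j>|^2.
Σ |<v, e_j>|^2 = 42/17; ||v||^2 = 3; deficit = 9/17

Write each e_j = u_j / sqrt(<u_j, u_j>) where u_j is the displayed integer vector. Then <v, e_j> = <v, u_j> / sqrt(<u_j, u_j>), so |<v, e_j>|^2 = <v, u_j>^2 / <u_j, u_j>.
Coefficients: <v, e_1> = 1/sqrt(9), <v, e_2> = 19/sqrt(153).
Square and sum: Σ |<v, e_j>|^2 = 42/17.
Compute ||v||^2 = v·v = 3.
Deficit = 3 − 42/17 = 9/17 ≥ 0, confirming Bessel's inequality. (The deficit equals ||v − Σ <v,e_j> e_j||^2, the squared distance from v to span{e_j}.)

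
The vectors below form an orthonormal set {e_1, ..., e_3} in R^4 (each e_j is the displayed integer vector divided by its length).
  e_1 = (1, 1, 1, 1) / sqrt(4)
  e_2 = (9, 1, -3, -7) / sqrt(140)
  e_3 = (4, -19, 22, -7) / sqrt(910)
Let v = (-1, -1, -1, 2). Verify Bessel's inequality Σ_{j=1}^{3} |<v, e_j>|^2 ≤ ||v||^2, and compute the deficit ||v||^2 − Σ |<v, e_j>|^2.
Σ |<v, e_j>|^2 = 101/26; ||v||^2 = 7; deficit = 81/26

Write each e_j = u_j / sqrt(<u_j, u_j>) where u_j is the displayed integer vector. Then <v, e_j> = <v, u_j> / sqrt(<u_j, u_j>), so |<v, e_j>|^2 = <v, u_j>^2 / <u_j, u_j>.
Coefficients: <v, e_1> = -1/sqrt(4), <v, e_2> = -21/sqrt(140), <v, e_3> = -21/sqrt(910).
Square and sum: Σ |<v, e_j>|^2 = 101/26.
Compute ||v||^2 = v·v = 7.
Deficit = 7 − 101/26 = 81/26 ≥ 0, confirming Bessel's inequality. (The deficit equals ||v − Σ <v,e_j> e_j||^2, the squared distance from v to span{e_j}.)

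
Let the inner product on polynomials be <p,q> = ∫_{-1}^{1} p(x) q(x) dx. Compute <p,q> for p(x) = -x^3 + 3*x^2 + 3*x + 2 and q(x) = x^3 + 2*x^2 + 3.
<p,q> = 2518/105

Expand the product: p(x)·q(x) = -x^6 + x^5 + 9*x^4 + 5*x^3 + 13*x^2 + 9*x + 6.
∫_{-1}^{1} of each monomial x^k gives [2/(k+1) if k even, 0 if k odd]. Integrating term-by-term (or equivalently evaluating the antiderivative F(x) = -x^7/7 + x^6/6 + 9*x^5/5 + 5*x^4/4 + 13*x^3/3 + 9*x^2/2 + 6*x at the endpoints):
  F(1) − F(−1) = 2507/140 − (-2551/420) = 2518/105.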